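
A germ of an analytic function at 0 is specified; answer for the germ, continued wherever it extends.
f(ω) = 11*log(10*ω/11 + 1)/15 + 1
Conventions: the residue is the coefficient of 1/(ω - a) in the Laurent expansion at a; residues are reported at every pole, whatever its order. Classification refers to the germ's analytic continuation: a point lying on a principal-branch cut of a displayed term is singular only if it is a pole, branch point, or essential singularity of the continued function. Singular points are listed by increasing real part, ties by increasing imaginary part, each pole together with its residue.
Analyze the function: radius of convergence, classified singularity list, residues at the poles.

Radius of convergence at 0: 11/10.
At -11/10: a logarithmic branch point.

Branch term (11/15)*log(1 - ω/(-11/10)): its argument vanishes at ω = -11/10, a logarithmic branch point, modulus 11/10.
The radius of convergence is the smallest modulus among the singular points: 11/10.


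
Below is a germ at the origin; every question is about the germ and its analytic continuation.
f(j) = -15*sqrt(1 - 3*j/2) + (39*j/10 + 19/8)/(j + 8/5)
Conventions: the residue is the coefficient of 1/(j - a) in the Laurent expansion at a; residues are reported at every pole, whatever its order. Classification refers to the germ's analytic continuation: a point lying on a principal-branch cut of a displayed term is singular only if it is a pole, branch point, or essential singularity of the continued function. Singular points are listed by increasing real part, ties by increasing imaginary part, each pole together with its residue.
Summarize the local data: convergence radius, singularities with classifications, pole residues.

Radius of convergence at 0: 2/3.
At -8/5: a pole of order 1; residue -773/200.
At 2/3: an algebraic (square-root) branch point.

Denominator factor (j + 8/5): pole of order 1 at -8/5, modulus 8/5.
Branch term (-15)*sqrt(1 - j/(2/3)): its argument vanishes at j = 2/3, a square-root branch point, modulus 2/3.
The radius of convergence is the smallest modulus among the singular points: 2/3.
The branch term is analytic at -8/5 and contributes nothing to the residue; only the rational part matters.
At the order-1 pole -8/5 set g(j) = (j - (-8/5))*(rational part) = 39*j/10 + 19/8.
Simple pole: residue = g(a) at a = -8/5, which is -773/200.
List the singular points by increasing real part (a conjugate pair: the negative imaginary part first).


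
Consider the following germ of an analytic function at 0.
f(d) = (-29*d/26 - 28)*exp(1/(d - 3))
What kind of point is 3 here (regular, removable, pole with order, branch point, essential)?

The exponent 1/(d - (3)) has a pole at 3, so exp(1/(d - (3))) takes every nonzero value near it: an essential singularity (not a pole of any order).

The point is an essential singularity.


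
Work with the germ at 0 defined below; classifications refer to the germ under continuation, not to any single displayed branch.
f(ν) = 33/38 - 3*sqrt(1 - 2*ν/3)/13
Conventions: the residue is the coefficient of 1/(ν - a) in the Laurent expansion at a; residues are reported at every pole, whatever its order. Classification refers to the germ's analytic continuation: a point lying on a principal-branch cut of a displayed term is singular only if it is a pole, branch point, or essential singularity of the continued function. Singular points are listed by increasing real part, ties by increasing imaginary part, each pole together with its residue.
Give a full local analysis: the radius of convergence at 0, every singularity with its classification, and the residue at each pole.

Branch term (-3/13)*sqrt(1 - ν/(3/2)): its argument vanishes at ν = 3/2, a square-root branch point, modulus 3/2.
The radius of convergence is the smallest modulus among the singular points: 3/2.

Radius of convergence at 0: 3/2.
At 3/2: an algebraic (square-root) branch point.


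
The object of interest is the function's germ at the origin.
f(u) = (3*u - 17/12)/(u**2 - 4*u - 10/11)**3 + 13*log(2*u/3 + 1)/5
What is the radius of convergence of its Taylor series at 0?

Denominator factor (u**2 - 4*u - 10/11)^3: discriminant 216/11, real irrational roots 2 + (3/11)*sqrt(66) and 2 - (3/11)*sqrt(66); poles of order 3, moduli 2 + (3/11)*sqrt(66) and -2 + (3/11)*sqrt(66).
Branch term (13/5)*log(1 - u/(-3/2)): its argument vanishes at u = -3/2, a logarithmic branch point, modulus 3/2.
The radius of convergence is the smallest modulus among the singular points: -2 + (3/11)*sqrt(66).

The radius of convergence is -2 + (3/11)*sqrt(66).


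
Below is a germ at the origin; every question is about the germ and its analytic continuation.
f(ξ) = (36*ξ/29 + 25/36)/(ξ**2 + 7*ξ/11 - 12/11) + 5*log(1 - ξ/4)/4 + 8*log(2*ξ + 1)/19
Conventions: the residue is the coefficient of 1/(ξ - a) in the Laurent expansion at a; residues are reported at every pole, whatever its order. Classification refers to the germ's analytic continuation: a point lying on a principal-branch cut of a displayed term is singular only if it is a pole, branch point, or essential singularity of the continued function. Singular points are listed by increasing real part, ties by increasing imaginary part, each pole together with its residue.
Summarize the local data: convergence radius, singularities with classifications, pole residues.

Denominator factor (ξ**2 + 7*ξ/11 - 12/11): discriminant 577/121, real irrational roots -7/22 + (1/22)*sqrt(577) and -7/22 - (1/22)*sqrt(577); poles of order 1, moduli -7/22 + (1/22)*sqrt(577) and 7/22 + (1/22)*sqrt(577).
Branch term (5/4)*log(1 - ξ/(4)): its argument vanishes at ξ = 4, a logarithmic branch point, modulus 4.
Branch term (8/19)*log(1 - ξ/(-1/2)): its argument vanishes at ξ = -1/2, a logarithmic branch point, modulus 1/2.
The radius of convergence is the smallest modulus among the singular points: 1/2.
The branch terms are analytic at -7/22 - (1/22)*sqrt(577) and contribute nothing to the residue; only the rational part matters.
The factor ξ**2 + 7*ξ/11 - 12/11 splits as (ξ - a)(ξ - a') with a = -7/22 - (1/22)*sqrt(577), a' = -7/22 + (1/22)*sqrt(577). At the order-1 pole a set g(ξ) = (ξ - a)*(rational part) = [36*ξ/29 + 25/36] / (ξ - a').
Simple pole: residue = g(a) at a = -7/22 - (1/22)*sqrt(577), which is 18/29 - (3439/602388)*sqrt(577).
The branch terms are analytic at -7/22 + (1/22)*sqrt(577) and contribute nothing to the residue; only the rational part matters.
The factor ξ**2 + 7*ξ/11 - 12/11 splits as (ξ - a)(ξ - a') with a = -7/22 + (1/22)*sqrt(577), a' = -7/22 - (1/22)*sqrt(577). At the order-1 pole a set g(ξ) = (ξ - a)*(rational part) = [36*ξ/29 + 25/36] / (ξ - a').
Simple pole: residue = g(a) at a = -7/22 + (1/22)*sqrt(577), which is 18/29 + (3439/602388)*sqrt(577).
List the singular points by increasing real part (a conjugate pair: the negative imaginary part first).

Radius of convergence at 0: 1/2.
At -7/22 - (1/22)*sqrt(577): a pole of order 1; residue 18/29 - (3439/602388)*sqrt(577).
At -1/2: a logarithmic branch point.
At -7/22 + (1/22)*sqrt(577): a pole of order 1; residue 18/29 + (3439/602388)*sqrt(577).
At 4: a logarithmic branch point.


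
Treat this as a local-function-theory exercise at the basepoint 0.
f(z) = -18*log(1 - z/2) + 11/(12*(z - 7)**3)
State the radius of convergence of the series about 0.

Denominator factor (z - 7)^3: pole of order 3 at 7, modulus 7.
Branch term (-18)*log(1 - z/(2)): its argument vanishes at z = 2, a logarithmic branch point, modulus 2.
The radius of convergence is the smallest modulus among the singular points: 2.

The radius of convergence is 2.


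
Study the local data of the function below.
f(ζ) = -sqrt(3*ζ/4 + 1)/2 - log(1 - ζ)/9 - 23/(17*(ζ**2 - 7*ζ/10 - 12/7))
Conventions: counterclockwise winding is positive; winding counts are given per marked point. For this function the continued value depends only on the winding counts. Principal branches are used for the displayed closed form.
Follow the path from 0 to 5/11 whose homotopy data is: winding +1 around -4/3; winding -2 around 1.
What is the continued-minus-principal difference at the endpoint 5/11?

The rational part is single-valued and drops out of the difference; each branch term changes only by its own monodromy.
(-1/9)*log(1 - ζ/(1)): each positive loop around 1 adds 2*pi*i to the log, so winding -2 contributes (-1/9)*(-2)*2*pi*i = (4/9)*pi*i.
(-1/2)*sqrt(1 - ζ/(-4/3)): winding +1 is odd, the square root flips sign, contributing -2*(-1/2)*sqrt(1 - (5/11)/(-4/3)) = -2*(-1/2)*sqrt(59/44) = (1/22)*sqrt(649).
Summing the contributions at ζ = 5/11 gives ((1/22)*sqrt(649)) + ((4/9)*pi)*i.

Continued minus principal equals ((1/22)*sqrt(649)) + ((4/9)*pi)*i.


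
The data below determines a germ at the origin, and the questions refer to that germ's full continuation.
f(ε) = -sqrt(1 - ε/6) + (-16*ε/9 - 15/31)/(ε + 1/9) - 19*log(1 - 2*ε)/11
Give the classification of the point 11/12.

The point is a regular point.

Denominator factors: ε + 1/9 = 37/36 at ε = 11/12 — none vanishes.
Branch term sqrt(1 - ε/(6)): argument at 11/12 is 61/72, nonzero, so 11/12 is not its branch point (a point on a principal cut is still regular for the continued germ).
Branch term log(1 - ε/(1/2)): argument at 11/12 is -5/6, nonzero, so 11/12 is not its branch point (a point on a principal cut is still regular for the continued germ).
So the germ continues analytically to 11/12.


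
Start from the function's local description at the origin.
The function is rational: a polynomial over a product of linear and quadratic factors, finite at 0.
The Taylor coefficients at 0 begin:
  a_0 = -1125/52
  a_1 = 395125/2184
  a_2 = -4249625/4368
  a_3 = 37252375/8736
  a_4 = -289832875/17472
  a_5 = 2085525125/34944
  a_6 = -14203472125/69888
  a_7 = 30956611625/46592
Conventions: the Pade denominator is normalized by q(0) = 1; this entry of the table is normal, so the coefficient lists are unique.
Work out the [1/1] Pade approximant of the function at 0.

The Pade approximant has numerator coefficients [-1125/52, 55726375/862953]; denominator coefficients [1, 33997/6322].

Taylor coefficients needed (read off): a_0 = -1125/52, a_1 = 395125/2184, a_2 = -4249625/4368.
Write the denominator as Q(θ) = 1 + q1*θ. Requiring Q*f - P = O(θ^3) with deg P <= 1 kills the coefficients of θ^2..θ^2 in Q*f:
  θ^2: a_2 + q1*a_1 = 0, i.e. -4249625/4368 + (395125/2184)*q1 = 0.
Solving this linear system: q1 = 33997/6322.
The numerator is Q*f truncated at degree 1: P0 = a_0 = -1125/52; P1 = a_1 + q1*a_0 = 55726375/862953.


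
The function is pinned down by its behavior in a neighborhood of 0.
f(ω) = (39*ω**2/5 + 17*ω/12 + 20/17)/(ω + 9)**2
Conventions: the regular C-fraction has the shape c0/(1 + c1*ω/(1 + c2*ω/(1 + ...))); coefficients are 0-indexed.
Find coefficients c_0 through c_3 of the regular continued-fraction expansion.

Taylor coefficients (expand at 0): a_0 = 20/1377, a_1 = 707/49572, a_2 = 11519/123930, a_3 = -418219/20076660.
c0 = a_0 = 20/1377. Peel one level at a time: if S = 1 + c*ω/S' with S'(0) = 1, then c is the ω-coefficient of S and S' = c*ω/(S - 1).
S_1 = c0/f = 1 + (-707/720)*ω + (-2817623/518400)*ω^2 + ...; c1 = -707/720.
S_2 = c1*ω/(S_1 - 1) = 1 + (-2817623/509040)*ω + (44469109129/1012194225)*ω^2 + ...; c2 = -2817623/509040.
S_3 = c2*ω/(S_2 - 1) = 1 + (711505746064/89642675745)*ω + ...; c3 = 711505746064/89642675745.

The regular C-fraction coefficients are [20/1377, -707/720, -2817623/509040, 711505746064/89642675745].


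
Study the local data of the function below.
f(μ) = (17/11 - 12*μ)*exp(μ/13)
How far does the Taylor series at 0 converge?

The factor exp(μ/13) is entire and contributes no finite singular point.
The polynomial part has no poles.
No finite singular points: the Taylor series at 0 converges everywhere.

The radius of convergence is infinite.


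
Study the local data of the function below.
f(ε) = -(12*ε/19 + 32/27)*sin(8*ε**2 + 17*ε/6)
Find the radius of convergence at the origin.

The radius of convergence is infinite.

The factor -sin(8*ε**2 + 17*ε/6) is entire and contributes no finite singular point.
The polynomial part has no poles.
No finite singular points: the Taylor series at 0 converges everywhere.


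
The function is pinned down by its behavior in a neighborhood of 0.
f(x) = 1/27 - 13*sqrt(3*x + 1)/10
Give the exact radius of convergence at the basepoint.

Branch term (-13/10)*sqrt(1 - x/(-1/3)): its argument vanishes at x = -1/3, a square-root branch point, modulus 1/3.
The radius of convergence is the smallest modulus among the singular points: 1/3.

The radius of convergence is 1/3.


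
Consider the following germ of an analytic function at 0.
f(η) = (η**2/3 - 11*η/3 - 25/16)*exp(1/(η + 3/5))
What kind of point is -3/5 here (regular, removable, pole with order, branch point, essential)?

The exponent 1/(η - (-3/5)) has a pole at -3/5, so exp(1/(η - (-3/5))) takes every nonzero value near it: an essential singularity (not a pole of any order).

The point is an essential singularity.


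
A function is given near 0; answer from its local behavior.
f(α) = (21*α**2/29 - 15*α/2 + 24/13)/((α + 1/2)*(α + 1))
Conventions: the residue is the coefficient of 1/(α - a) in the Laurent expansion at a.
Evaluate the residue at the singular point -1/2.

At the order-1 pole -1/2 set g(α) = (α - (-1/2))*f(α) = (21*α**2/29 - 15*α/2 + 24/13)/(α + 1).
Simple pole: residue = g(a) at a = -1/2, which is 4356/377.

The residue is 4356/377.


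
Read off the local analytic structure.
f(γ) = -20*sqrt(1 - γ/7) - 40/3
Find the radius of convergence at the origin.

Branch term (-20)*sqrt(1 - γ/(7)): its argument vanishes at γ = 7, a square-root branch point, modulus 7.
The radius of convergence is the smallest modulus among the singular points: 7.

The radius of convergence is 7.


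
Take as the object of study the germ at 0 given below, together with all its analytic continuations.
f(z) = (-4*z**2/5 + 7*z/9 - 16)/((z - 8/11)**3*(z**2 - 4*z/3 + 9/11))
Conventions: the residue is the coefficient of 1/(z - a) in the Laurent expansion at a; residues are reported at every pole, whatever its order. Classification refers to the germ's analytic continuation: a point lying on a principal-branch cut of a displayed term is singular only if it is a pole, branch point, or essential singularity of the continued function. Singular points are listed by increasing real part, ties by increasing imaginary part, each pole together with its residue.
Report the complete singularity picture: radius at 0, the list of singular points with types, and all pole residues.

Radius of convergence at 0: 8/11.
At (2/3) - ((1/33)*sqrt(407))*i: a pole of order 1; residue (-676286424/12856765) - ((726970299/951400610)*sqrt(407))*i.
At (2/3) + ((1/33)*sqrt(407))*i: a pole of order 1; residue (-676286424/12856765) + ((726970299/951400610)*sqrt(407))*i.
At 8/11: a pole of order 3; residue 1352572848/12856765.


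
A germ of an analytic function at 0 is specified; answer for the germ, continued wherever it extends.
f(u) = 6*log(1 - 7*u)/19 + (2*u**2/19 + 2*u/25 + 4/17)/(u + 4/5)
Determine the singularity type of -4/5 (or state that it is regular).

The point is a pole of order 1.

The denominator factor u + 4/5 vanishes at -4/5 and appears to the power 1; the numerator there equals 9636/40375, nonzero, and no other factor vanishes.
The branch terms are analytic at this point.
Hence a pole whose order is the multiplicity, 1.


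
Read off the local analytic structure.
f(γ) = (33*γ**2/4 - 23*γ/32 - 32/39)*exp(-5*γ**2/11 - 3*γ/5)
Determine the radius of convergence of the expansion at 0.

The factor exp(-5*γ**2/11 - 3*γ/5) is entire and contributes no finite singular point.
The polynomial part has no poles.
No finite singular points: the Taylor series at 0 converges everywhere.

The radius of convergence is infinite.


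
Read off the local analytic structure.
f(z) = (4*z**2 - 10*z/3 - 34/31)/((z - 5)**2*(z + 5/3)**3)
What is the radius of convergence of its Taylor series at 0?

Denominator factor (z - 5)^2: pole of order 2 at 5, modulus 5.
Denominator factor (z + 5/3)^3: pole of order 3 at -5/3, modulus 5/3.
The radius of convergence is the smallest modulus among the singular points: 5/3.

The radius of convergence is 5/3.


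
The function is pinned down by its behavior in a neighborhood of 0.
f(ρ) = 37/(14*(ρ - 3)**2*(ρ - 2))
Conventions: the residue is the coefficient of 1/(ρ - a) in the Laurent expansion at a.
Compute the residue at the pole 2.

The residue is 37/14.

At the order-1 pole 2 set g(ρ) = (ρ - (2))*f(ρ) = 37/(14*(ρ - 3)**2).
Simple pole: residue = g(a) at a = 2, which is 37/14.


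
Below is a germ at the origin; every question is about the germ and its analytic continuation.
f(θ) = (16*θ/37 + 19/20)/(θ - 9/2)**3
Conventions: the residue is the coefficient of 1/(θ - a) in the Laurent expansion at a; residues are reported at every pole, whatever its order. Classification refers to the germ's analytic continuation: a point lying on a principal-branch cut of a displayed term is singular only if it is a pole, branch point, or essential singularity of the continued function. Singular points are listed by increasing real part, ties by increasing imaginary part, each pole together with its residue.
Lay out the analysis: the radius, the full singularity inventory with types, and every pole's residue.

Denominator factor (θ - 9/2)^3: pole of order 3 at 9/2, modulus 9/2.
The radius of convergence is the smallest modulus among the singular points: 9/2.
At the order-3 pole 9/2 set g(θ) = (θ - (9/2))^3*f(θ) = 16*θ/37 + 19/20.
Order-3 pole: residue = g''(a)/2; g''(9/2) = 0, so the residue is 0.

Radius of convergence at 0: 9/2.
At 9/2: a pole of order 3; residue 0.


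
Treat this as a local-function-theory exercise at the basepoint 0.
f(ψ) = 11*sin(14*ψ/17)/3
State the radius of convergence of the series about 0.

The factor sin(14*ψ/17) is entire and contributes no finite singular point.
The polynomial part has no poles.
No finite singular points: the Taylor series at 0 converges everywhere.

The radius of convergence is infinite.


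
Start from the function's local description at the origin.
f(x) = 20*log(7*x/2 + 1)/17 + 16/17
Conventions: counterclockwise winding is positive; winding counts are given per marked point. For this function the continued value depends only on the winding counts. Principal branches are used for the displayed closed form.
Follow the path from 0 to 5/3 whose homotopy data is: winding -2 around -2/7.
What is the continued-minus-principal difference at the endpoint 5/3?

The rational part is single-valued and drops out of the difference; each branch term changes only by its own monodromy.
(20/17)*log(1 - x/(-2/7)): each positive loop around -2/7 adds 2*pi*i to the log, so winding -2 contributes (20/17)*(-2)*2*pi*i = -(80/17)*pi*i.
Summing the contributions at x = 5/3 gives -(80/17)*pi*i.

Continued minus principal equals -(80/17)*pi*i.


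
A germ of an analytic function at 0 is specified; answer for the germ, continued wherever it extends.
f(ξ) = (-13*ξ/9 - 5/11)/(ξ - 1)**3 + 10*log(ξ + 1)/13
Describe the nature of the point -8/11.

The point is a regular point.

Denominator factors: ξ - 1 = -19/11 at ξ = -8/11 — none vanishes.
Branch term log(1 - ξ/(-1)): argument at -8/11 is 3/11, nonzero, so -8/11 is not its branch point (a point on a principal cut is still regular for the continued germ).
So the germ continues analytically to -8/11.


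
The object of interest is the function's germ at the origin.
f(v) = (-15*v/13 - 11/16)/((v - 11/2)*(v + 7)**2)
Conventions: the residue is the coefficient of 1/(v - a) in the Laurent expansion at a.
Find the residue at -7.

The residue is 1463/32500.

At the order-2 pole -7 set g(v) = (v - (-7))^2*f(v) = (-15*v/13 - 11/16)/(v - 11/2).
Order-2 pole: residue = g'(a); g'(-7) = 1463/32500, so the residue is 1463/32500.


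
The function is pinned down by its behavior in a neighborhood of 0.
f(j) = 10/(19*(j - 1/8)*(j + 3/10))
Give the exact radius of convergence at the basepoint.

The radius of convergence is 1/8.

Denominator factor (j + 3/10): pole of order 1 at -3/10, modulus 3/10.
Denominator factor (j - 1/8): pole of order 1 at 1/8, modulus 1/8.
The radius of convergence is the smallest modulus among the singular points: 1/8.


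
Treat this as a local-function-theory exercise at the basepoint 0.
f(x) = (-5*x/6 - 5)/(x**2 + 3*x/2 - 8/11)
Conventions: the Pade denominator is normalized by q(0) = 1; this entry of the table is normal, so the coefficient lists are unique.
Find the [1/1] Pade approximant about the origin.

Taylor coefficients needed (expand at 0): a_0 = 55/8, a_1 = 5885/384, a_2 = 84095/2048.
Write the denominator as Q(x) = 1 + q1*x. Requiring Q*f - P = O(x^3) with deg P <= 1 kills the coefficients of x^2..x^2 in Q*f:
  x^2: a_2 + q1*a_1 = 0, i.e. 84095/2048 + (5885/384)*q1 = 0.
Solving this linear system: q1 = -4587/1712.
The numerator is Q*f truncated at degree 1: P0 = a_0 = 55/8; P1 = a_1 + q1*a_0 = -15895/5136.

The Pade approximant has numerator coefficients [55/8, -15895/5136]; denominator coefficients [1, -4587/1712].


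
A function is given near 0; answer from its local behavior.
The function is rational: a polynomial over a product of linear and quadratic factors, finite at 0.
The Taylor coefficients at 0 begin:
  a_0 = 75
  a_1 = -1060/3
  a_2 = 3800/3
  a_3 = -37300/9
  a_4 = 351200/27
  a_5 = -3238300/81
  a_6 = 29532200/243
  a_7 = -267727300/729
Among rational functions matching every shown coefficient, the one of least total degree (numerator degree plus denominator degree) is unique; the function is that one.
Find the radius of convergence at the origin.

No rational of total degree below 4 reproduces all 8 coefficients; solving the [2/2] Pade equations on them gives f(φ) = (-13*φ**2/9 - 2*φ/3 + 15)/((φ + 1/3)*(φ + 3/5)), whose expansion matches every shown term.
Denominator factor (φ + 1/3): pole of order 1 at -1/3, modulus 1/3.
Denominator factor (φ + 3/5): pole of order 1 at -3/5, modulus 3/5.
The radius of convergence is the smallest modulus among the singular points: 1/3.

The radius of convergence is 1/3.


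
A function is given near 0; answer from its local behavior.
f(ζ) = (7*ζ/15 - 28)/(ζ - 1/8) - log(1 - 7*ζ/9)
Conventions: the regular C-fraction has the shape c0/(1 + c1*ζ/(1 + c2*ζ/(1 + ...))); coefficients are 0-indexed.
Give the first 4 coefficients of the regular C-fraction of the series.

Taylor coefficients (expand at 0): a_0 = 224, a_1 = 80507/45, a_2 = 11588213/810, a_3 = 1251502259/10935.
c0 = a_0 = 224. Peel one level at a time: if S = 1 + c*ζ/S' with S'(0) = 1, then c is the ζ-coefficient of S and S' = c*ζ/(S - 1).
S_1 = c0/f = 1 + (-11501/1440)*ζ + (-18191/230400)*ζ^2 + ...; c1 = -11501/1440.
S_2 = c1*ζ/(S_1 - 1) = 1 + (-18191/1840160)*ζ + (-3239344105/128569356972)*ζ^2 + ...; c2 = -18191/1840160.
S_3 = c2*ζ/(S_2 - 1) = 1 + (-129573764200/50839169913)*ζ + ...; c3 = -129573764200/50839169913.

The regular C-fraction coefficients are [224, -11501/1440, -18191/1840160, -129573764200/50839169913].


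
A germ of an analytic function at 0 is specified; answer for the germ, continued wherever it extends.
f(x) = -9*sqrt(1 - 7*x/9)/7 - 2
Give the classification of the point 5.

There is no denominator, hence no pole anywhere.
Branch term sqrt(1 - x/(9/7)): argument at 5 is -26/9, nonzero, so 5 is not its branch point (a point on a principal cut is still regular for the continued germ).
So the germ continues analytically to 5.

The point is a regular point.


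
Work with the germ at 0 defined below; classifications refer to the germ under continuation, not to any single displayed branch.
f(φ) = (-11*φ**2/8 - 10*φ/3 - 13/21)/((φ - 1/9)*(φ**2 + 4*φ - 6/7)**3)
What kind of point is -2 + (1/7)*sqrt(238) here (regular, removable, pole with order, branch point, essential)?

The denominator factor φ**2 + 4*φ - 6/7 vanishes at -2 + (1/7)*sqrt(238) and appears to the power 3; the numerator there equals -515/84 + (13/42)*sqrt(238), nonzero, and no other factor vanishes.
Hence a pole whose order is the multiplicity, 3.

The point is a pole of order 3.


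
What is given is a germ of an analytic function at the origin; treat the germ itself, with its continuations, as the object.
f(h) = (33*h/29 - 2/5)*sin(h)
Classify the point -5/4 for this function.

There is no denominator, hence no pole anywhere.
The factor sin(h) is entire.
So the germ continues analytically to -5/4.

The point is a regular point.


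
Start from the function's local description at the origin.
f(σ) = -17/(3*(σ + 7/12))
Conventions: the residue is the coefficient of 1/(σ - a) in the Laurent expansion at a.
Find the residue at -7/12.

The residue is -17/3.

At the order-1 pole -7/12 set g(σ) = (σ - (-7/12))*f(σ) = -17/3.
Simple pole: residue = g(a) at a = -7/12, which is -17/3.


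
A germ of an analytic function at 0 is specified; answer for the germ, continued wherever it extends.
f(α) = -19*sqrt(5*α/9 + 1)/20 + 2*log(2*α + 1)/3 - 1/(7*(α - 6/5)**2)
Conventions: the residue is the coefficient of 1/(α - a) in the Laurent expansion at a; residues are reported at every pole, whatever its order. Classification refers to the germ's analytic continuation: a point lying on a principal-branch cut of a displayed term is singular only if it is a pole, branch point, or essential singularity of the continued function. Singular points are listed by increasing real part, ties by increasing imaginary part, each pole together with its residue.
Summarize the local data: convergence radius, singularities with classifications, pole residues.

Denominator factor (α - 6/5)^2: pole of order 2 at 6/5, modulus 6/5.
Branch term (-19/20)*sqrt(1 - α/(-9/5)): its argument vanishes at α = -9/5, a square-root branch point, modulus 9/5.
Branch term (2/3)*log(1 - α/(-1/2)): its argument vanishes at α = -1/2, a logarithmic branch point, modulus 1/2.
The radius of convergence is the smallest modulus among the singular points: 1/2.
The branch terms are analytic at 6/5 and contribute nothing to the residue; only the rational part matters.
At the order-2 pole 6/5 set g(α) = (α - (6/5))^2*(rational part) = -1/7.
Order-2 pole: residue = g'(a); g'(6/5) = 0, so the residue is 0.
List the singular points by increasing real part (a conjugate pair: the negative imaginary part first).

Radius of convergence at 0: 1/2.
At -9/5: an algebraic (square-root) branch point.
At -1/2: a logarithmic branch point.
At 6/5: a pole of order 2; residue 0.


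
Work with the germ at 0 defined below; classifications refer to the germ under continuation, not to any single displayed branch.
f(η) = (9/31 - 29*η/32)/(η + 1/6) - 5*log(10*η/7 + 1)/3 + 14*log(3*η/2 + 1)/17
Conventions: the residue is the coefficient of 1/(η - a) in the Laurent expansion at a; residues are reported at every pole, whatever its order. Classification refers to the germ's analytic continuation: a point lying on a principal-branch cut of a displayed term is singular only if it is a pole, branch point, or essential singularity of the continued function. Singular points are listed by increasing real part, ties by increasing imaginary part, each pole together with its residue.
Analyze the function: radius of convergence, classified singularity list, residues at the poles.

Radius of convergence at 0: 1/6.
At -7/10: a logarithmic branch point.
At -2/3: a logarithmic branch point.
At -1/6: a pole of order 1; residue 2627/5952.

Denominator factor (η + 1/6): pole of order 1 at -1/6, modulus 1/6.
Branch term (-5/3)*log(1 - η/(-7/10)): its argument vanishes at η = -7/10, a logarithmic branch point, modulus 7/10.
Branch term (14/17)*log(1 - η/(-2/3)): its argument vanishes at η = -2/3, a logarithmic branch point, modulus 2/3.
The radius of convergence is the smallest modulus among the singular points: 1/6.
The branch terms are analytic at -1/6 and contribute nothing to the residue; only the rational part matters.
At the order-1 pole -1/6 set g(η) = (η - (-1/6))*(rational part) = 9/31 - 29*η/32.
Simple pole: residue = g(a) at a = -1/6, which is 2627/5952.
List the singular points by increasing real part (a conjugate pair: the negative imaginary part first).


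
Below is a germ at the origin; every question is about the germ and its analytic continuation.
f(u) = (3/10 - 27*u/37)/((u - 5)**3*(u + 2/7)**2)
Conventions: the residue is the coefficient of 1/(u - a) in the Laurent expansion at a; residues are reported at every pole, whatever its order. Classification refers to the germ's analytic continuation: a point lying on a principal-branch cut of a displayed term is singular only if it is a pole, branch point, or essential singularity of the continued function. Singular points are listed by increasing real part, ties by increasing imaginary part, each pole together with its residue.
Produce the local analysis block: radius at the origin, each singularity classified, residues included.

Denominator factor (u - 5)^3: pole of order 3 at 5, modulus 5.
Denominator factor (u + 2/7)^2: pole of order 2 at -2/7, modulus 2/7.
The radius of convergence is the smallest modulus among the singular points: 2/7.
At the order-2 pole -2/7 set g(u) = (u - (-2/7))^2*f(u) = (3/10 - 27*u/37)/(u - 5)**3.
Order-2 pole: residue = g'(a); g'(-2/7) = 2071377/693439570, so the residue is 2071377/693439570.
At the order-3 pole 5 set g(u) = (u - (5))^3*f(u) = (3/10 - 27*u/37)/(u + 2/7)**2.
Order-3 pole: residue = g''(a)/2; g''(5) = -2071377/346719785, so the residue is -2071377/693439570.
List the singular points by increasing real part (a conjugate pair: the negative imaginary part first).

Radius of convergence at 0: 2/7.
At -2/7: a pole of order 2; residue 2071377/693439570.
At 5: a pole of order 3; residue -2071377/693439570.


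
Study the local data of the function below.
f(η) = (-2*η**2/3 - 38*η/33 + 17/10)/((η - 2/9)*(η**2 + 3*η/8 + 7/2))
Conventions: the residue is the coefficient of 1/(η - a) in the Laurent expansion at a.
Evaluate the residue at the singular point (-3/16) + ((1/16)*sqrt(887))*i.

The residue is (-34152/64735) + ((690762/57419945)*sqrt(887))*i.

The factor η**2 + 3*η/8 + 7/2 splits as (η - a)(η - a') with a = (-3/16) + ((1/16)*sqrt(887))*i, a' = (-3/16) - ((1/16)*sqrt(887))*i. At the order-1 pole a set g(η) = (η - a)*f(η) = [(-2*η**2/3 - 38*η/33 + 17/10)/(η - 2/9)] / (η - a').
Simple pole: residue = g(a) at a = (-3/16) + ((1/16)*sqrt(887))*i, which is (-34152/64735) + ((690762/57419945)*sqrt(887))*i.


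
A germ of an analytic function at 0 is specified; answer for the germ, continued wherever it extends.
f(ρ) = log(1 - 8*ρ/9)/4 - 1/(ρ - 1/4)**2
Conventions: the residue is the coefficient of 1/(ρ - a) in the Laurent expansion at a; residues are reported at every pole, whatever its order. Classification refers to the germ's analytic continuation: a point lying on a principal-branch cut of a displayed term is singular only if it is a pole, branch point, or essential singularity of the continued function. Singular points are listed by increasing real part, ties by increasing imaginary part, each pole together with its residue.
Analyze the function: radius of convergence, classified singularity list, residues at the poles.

Radius of convergence at 0: 1/4.
At 1/4: a pole of order 2; residue 0.
At 9/8: a logarithmic branch point.

Denominator factor (ρ - 1/4)^2: pole of order 2 at 1/4, modulus 1/4.
Branch term (1/4)*log(1 - ρ/(9/8)): its argument vanishes at ρ = 9/8, a logarithmic branch point, modulus 9/8.
The radius of convergence is the smallest modulus among the singular points: 1/4.
The branch term is analytic at 1/4 and contributes nothing to the residue; only the rational part matters.
At the order-2 pole 1/4 set g(ρ) = (ρ - (1/4))^2*(rational part) = -1.
Order-2 pole: residue = g'(a); g'(1/4) = 0, so the residue is 0.
List the singular points by increasing real part (a conjugate pair: the negative imaginary part first).


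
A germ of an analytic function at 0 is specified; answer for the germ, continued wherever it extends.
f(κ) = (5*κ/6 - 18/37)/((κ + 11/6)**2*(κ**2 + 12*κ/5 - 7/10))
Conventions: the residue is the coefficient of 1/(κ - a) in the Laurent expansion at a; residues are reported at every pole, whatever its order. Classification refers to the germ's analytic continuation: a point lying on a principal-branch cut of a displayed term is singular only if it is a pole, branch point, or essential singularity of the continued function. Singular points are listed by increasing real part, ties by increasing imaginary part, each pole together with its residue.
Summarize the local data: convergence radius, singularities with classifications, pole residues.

Denominator factor (κ**2 + 12*κ/5 - 7/10): discriminant 214/25, real irrational roots -6/5 + (1/10)*sqrt(214) and -6/5 - (1/10)*sqrt(214); poles of order 1, moduli -6/5 + (1/10)*sqrt(214) and 6/5 + (1/10)*sqrt(214).
Denominator factor (κ + 11/6)^2: pole of order 2 at -11/6, modulus 11/6.
The radius of convergence is the smallest modulus among the singular points: -6/5 + (1/10)*sqrt(214).
The factor κ**2 + 12*κ/5 - 7/10 splits as (κ - a)(κ - a') with a = -6/5 - (1/10)*sqrt(214), a' = -6/5 + (1/10)*sqrt(214). At the order-1 pole a set g(κ) = (κ - a)*f(κ) = [(5*κ/6 - 18/37)/(κ + 11/6)**2] / (κ - a').
Simple pole: residue = g(a) at a = -6/5 - (1/10)*sqrt(214), which is 2397885/3624853 + (18090540/387859271)*sqrt(214).
At the order-2 pole -11/6 set g(κ) = (κ - (-11/6))^2*f(κ) = (5*κ/6 - 18/37)/(κ**2 + 12*κ/5 - 7/10).
Order-2 pole: residue = g'(a); g'(-11/6) = -4795770/3624853, so the residue is -4795770/3624853.
The factor κ**2 + 12*κ/5 - 7/10 splits as (κ - a)(κ - a') with a = -6/5 + (1/10)*sqrt(214), a' = -6/5 - (1/10)*sqrt(214). At the order-1 pole a set g(κ) = (κ - a)*f(κ) = [(5*κ/6 - 18/37)/(κ + 11/6)**2] / (κ - a').
Simple pole: residue = g(a) at a = -6/5 + (1/10)*sqrt(214), which is 2397885/3624853 - (18090540/387859271)*sqrt(214).
List the singular points by increasing real part (a conjugate pair: the negative imaginary part first).

Radius of convergence at 0: -6/5 + (1/10)*sqrt(214).
At -6/5 - (1/10)*sqrt(214): a pole of order 1; residue 2397885/3624853 + (18090540/387859271)*sqrt(214).
At -11/6: a pole of order 2; residue -4795770/3624853.
At -6/5 + (1/10)*sqrt(214): a pole of order 1; residue 2397885/3624853 - (18090540/387859271)*sqrt(214).


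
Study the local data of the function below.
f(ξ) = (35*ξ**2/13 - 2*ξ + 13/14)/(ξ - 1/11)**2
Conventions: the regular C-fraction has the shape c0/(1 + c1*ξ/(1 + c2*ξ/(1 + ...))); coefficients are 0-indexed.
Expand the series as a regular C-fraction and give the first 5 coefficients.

The regular C-fraction coefficients are [1573/14, -258/13, 4245/1118, -6373205/949182, 8428/11037].

Taylor coefficients (expand at 0): a_0 = 1573/14, a_1 = 15609/7, a_2 = 6513309/182, a_3 = 47093442/91, a_4 = 1284001059/182.
c0 = a_0 = 1573/14. Peel one level at a time: if S = 1 + c*ξ/S' with S'(0) = 1, then c is the ξ-coefficient of S and S' = c*ξ/(S - 1).
S_1 = c0/f = 1 + (-258/13)*ξ + (12735/169)*ξ^2 + ...; c1 = -258/13.
S_2 = c1*ξ/(S_1 - 1) = 1 + (4245/1118)*ξ + (31866025/1249924)*ξ^2 + ...; c2 = 4245/1118.
S_3 = c2*ξ/(S_2 - 1) = 1 + (-6373205/949182)*ξ + (624574090/121815369)*ξ^2 + ...; c3 = -6373205/949182.
S_4 = c3*ξ/(S_3 - 1) = 1 + (8428/11037)*ξ + ...; c4 = 8428/11037.


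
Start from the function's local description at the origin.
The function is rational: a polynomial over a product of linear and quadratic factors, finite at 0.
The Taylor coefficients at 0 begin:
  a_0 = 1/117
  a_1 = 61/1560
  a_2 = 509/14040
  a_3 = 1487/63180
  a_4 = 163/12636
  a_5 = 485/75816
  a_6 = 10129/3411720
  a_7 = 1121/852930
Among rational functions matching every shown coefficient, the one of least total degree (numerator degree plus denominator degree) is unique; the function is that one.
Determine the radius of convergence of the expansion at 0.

No rational of total degree below 4 reproduces all 8 coefficients; solving the [1/3] Pade equations on them gives f(α) = (-33*α/40 - 3/13)/(α - 3)**3, whose expansion matches every shown term.
Denominator factor (α - 3)^3: pole of order 3 at 3, modulus 3.
The radius of convergence is the smallest modulus among the singular points: 3.

The radius of convergence is 3.


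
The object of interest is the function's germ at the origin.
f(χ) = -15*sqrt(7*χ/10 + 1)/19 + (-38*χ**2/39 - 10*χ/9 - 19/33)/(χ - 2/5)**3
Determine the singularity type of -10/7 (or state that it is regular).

The term (-15/19)*sqrt(1 - χ/(-10/7)) has argument 1 - -10/7/(-10/7) = 0 at -10/7: a square-root (algebraic, two-sheeted) branch point; the remaining terms are analytic or single-valued there.

The point is an algebraic (square-root) branch point.


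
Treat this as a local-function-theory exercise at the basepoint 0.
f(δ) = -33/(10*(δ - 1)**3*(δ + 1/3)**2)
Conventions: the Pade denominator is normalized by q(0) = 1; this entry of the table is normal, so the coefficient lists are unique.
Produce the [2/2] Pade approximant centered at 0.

The Pade approximant has numerator coefficients [297/10, 27/20, 1017/10]; denominator coefficients [1, 67/22, -161/66].

Taylor coefficients needed (expand at 0): a_0 = 297/10, a_1 = -891/10, a_2 = 891/2, a_3 = -15741/10, a_4 = 29403/5.
Write the denominator as Q(δ) = 1 + q1*δ + q2*δ^2. Requiring Q*f - P = O(δ^5) with deg P <= 2 kills the coefficients of δ^3..δ^4 in Q*f:
  δ^3: a_3 + q1*a_2 + q2*a_1 = 0, i.e. -15741/10 + (891/2)*q1 + (-891/10)*q2 = 0.
  δ^4: a_4 + q1*a_3 + q2*a_2 = 0, i.e. 29403/5 + (-15741/10)*q1 + (891/2)*q2 = 0.
Solving this linear system: q1 = 67/22, q2 = -161/66.
The numerator is Q*f truncated at degree 2: P0 = a_0 = 297/10; P1 = a_1 + q1*a_0 = 27/20; P2 = a_2 + q1*a_1 + q2*a_0 = 1017/10.


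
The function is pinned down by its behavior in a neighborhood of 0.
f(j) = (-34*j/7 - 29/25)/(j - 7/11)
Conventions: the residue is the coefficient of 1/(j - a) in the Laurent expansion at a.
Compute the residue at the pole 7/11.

The residue is -1169/275.

At the order-1 pole 7/11 set g(j) = (j - (7/11))*f(j) = -34*j/7 - 29/25.
Simple pole: residue = g(a) at a = 7/11, which is -1169/275.


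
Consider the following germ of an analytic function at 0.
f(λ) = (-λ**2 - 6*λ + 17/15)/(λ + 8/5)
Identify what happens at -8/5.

The point is a pole of order 1.

The denominator factor λ + 8/5 vanishes at -8/5 and appears to the power 1; the numerator there equals 613/75, nonzero, and no other factor vanishes.
Hence a pole whose order is the multiplicity, 1.


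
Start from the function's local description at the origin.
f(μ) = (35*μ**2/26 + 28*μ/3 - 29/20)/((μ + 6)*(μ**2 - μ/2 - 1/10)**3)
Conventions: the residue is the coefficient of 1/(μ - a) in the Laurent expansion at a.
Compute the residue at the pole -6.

At the order-1 pole -6 set g(μ) = (μ - (-6))*f(μ) = (35*μ**2/26 + 28*μ/3 - 29/20)/(μ**2 - μ/2 - 1/10)**3.
Simple pole: residue = g(a) at a = -6, which is -116850/765230297.

The residue is -116850/765230297.


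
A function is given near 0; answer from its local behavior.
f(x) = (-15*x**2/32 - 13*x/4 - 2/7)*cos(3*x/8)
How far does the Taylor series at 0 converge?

The radius of convergence is infinite.

The factor cos(3*x/8) is entire and contributes no finite singular point.
The polynomial part has no poles.
No finite singular points: the Taylor series at 0 converges everywhere.


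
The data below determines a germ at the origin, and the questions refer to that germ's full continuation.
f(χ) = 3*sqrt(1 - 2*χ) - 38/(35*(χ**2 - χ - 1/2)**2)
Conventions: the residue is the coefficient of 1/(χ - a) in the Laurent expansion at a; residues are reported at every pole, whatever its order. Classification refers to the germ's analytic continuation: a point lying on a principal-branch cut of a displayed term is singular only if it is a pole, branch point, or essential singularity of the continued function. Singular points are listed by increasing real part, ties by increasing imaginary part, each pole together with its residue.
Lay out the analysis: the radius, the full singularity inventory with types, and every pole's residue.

Denominator factor (χ**2 - χ - 1/2)^2: discriminant 3, real irrational roots 1/2 + (1/2)*sqrt(3) and 1/2 - (1/2)*sqrt(3); poles of order 2, moduli 1/2 + (1/2)*sqrt(3) and -1/2 + (1/2)*sqrt(3).
Branch term (3)*sqrt(1 - χ/(1/2)): its argument vanishes at χ = 1/2, a square-root branch point, modulus 1/2.
The radius of convergence is the smallest modulus among the singular points: -1/2 + (1/2)*sqrt(3).
The branch term is analytic at 1/2 - (1/2)*sqrt(3) and contributes nothing to the residue; only the rational part matters.
The factor χ**2 - χ - 1/2 splits as (χ - a)(χ - a') with a = 1/2 - (1/2)*sqrt(3), a' = 1/2 + (1/2)*sqrt(3). At the order-2 pole a set g(χ) = (χ - a)^2*(rational part) = [-38/35] / (χ - a')^2.
Order-2 pole: residue = g'(a); g'(1/2 - (1/2)*sqrt(3)) = -(76/315)*sqrt(3), so the residue is -(76/315)*sqrt(3).
The branch term is analytic at 1/2 + (1/2)*sqrt(3) and contributes nothing to the residue; only the rational part matters.
The factor χ**2 - χ - 1/2 splits as (χ - a)(χ - a') with a = 1/2 + (1/2)*sqrt(3), a' = 1/2 - (1/2)*sqrt(3). At the order-2 pole a set g(χ) = (χ - a)^2*(rational part) = [-38/35] / (χ - a')^2.
Order-2 pole: residue = g'(a); g'(1/2 + (1/2)*sqrt(3)) = (76/315)*sqrt(3), so the residue is (76/315)*sqrt(3).
List the singular points by increasing real part (a conjugate pair: the negative imaginary part first).

Radius of convergence at 0: -1/2 + (1/2)*sqrt(3).
At 1/2 - (1/2)*sqrt(3): a pole of order 2; residue -(76/315)*sqrt(3).
At 1/2: an algebraic (square-root) branch point.
At 1/2 + (1/2)*sqrt(3): a pole of order 2; residue (76/315)*sqrt(3).
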